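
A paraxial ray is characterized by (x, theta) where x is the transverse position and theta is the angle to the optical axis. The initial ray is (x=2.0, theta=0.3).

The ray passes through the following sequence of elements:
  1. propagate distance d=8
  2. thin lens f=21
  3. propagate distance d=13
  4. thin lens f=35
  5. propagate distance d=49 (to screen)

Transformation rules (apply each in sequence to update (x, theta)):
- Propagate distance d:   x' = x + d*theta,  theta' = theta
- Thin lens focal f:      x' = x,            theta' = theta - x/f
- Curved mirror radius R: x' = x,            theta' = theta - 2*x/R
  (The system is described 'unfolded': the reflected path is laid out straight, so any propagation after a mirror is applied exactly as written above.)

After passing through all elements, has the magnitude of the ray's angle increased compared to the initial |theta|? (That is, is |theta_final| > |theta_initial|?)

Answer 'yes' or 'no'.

Initial: x=2.0000 theta=0.3000
After 1 (propagate distance d=8): x=4.4000 theta=0.3000
After 2 (thin lens f=21): x=4.4000 theta=19/210 (≈0.0905)
After 3 (propagate distance d=13): x=1171/210 (≈5.5762) theta=19/210 (≈0.0905)
After 4 (thin lens f=35): x=1171/210 (≈5.5762) theta=-253/3675 (≈-0.0688)
After 5 (propagate distance d=49 (to screen)): x=771/350 (≈2.2029) theta=-253/3675 (≈-0.0688)
|theta_initial|=0.3000 |theta_final|=253/3675 (≈0.0688) -> not increased

Answer: no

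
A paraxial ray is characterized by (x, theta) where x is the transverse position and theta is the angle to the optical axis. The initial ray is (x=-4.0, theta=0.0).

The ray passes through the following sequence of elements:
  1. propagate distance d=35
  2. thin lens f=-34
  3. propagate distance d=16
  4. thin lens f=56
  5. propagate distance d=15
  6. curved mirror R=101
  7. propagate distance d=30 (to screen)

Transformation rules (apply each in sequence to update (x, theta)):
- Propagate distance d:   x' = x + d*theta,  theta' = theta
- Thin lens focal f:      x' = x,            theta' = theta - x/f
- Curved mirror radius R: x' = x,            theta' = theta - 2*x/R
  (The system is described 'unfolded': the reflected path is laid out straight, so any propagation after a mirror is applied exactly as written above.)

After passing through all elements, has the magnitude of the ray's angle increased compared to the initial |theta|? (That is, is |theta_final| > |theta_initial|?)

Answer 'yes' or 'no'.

Initial: x=-4.0000 theta=0.0000
After 1 (propagate distance d=35): x=-4.0000 theta=0.0000
After 2 (thin lens f=-34): x=-4.0000 theta=-2/17 (≈-0.1176)
After 3 (propagate distance d=16): x=-100/17 (≈-5.8824) theta=-2/17 (≈-0.1176)
After 4 (thin lens f=56): x=-100/17 (≈-5.8824) theta=-3/238 (≈-0.0126)
After 5 (propagate distance d=15): x=-85/14 (≈-6.0714) theta=-3/238 (≈-0.0126)
After 6 (curved mirror R=101): x=-85/14 (≈-6.0714) theta=2587/24038 (≈0.1076)
After 7 (propagate distance d=30 (to screen)): x=-68335/24038 (≈-2.8428) theta=2587/24038 (≈0.1076)
|theta_initial|=0.0000 |theta_final|=2587/24038 (≈0.1076) -> increased

Answer: yes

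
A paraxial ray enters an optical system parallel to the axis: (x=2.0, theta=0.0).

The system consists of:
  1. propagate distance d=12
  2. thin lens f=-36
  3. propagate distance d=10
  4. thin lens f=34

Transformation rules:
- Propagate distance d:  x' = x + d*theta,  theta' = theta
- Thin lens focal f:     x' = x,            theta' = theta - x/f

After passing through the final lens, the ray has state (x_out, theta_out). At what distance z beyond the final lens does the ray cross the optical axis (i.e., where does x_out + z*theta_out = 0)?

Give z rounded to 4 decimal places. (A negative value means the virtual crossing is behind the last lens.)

Initial: x=2.0000 theta=0.0000
After 1 (propagate distance d=12): x=2.0000 theta=0.0000
After 2 (thin lens f=-36): x=2.0000 theta=1/18 (≈0.0556)
After 3 (propagate distance d=10): x=23/9 (≈2.5556) theta=1/18 (≈0.0556)
After 4 (thin lens f=34): x=23/9 (≈2.5556) theta=-1/51 (≈-0.0196)
z_focus = -x_out/theta_out = -(23/9)/(-1/51) = 391/3 ≈ 130.3333
Rounded to 4 decimal places: z = 130.3333

Answer: 130.3333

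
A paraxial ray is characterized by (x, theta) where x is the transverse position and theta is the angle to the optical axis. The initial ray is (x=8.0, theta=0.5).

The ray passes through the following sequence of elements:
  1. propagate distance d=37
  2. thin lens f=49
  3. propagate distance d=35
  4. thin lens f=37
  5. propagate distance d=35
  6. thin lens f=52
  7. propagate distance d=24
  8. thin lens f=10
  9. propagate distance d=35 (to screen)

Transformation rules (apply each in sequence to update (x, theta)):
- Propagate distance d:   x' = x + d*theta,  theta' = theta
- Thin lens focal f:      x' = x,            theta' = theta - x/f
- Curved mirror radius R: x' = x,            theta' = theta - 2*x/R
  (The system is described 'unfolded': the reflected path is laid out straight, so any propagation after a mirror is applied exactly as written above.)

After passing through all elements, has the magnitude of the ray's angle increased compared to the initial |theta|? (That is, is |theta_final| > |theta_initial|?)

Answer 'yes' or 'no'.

Answer: yes

Derivation:
Initial: x=8.0000 theta=0.5000
After 1 (propagate distance d=37): x=26.5000 theta=0.5000
After 2 (thin lens f=49): x=26.5000 theta=-2/49 (≈-0.0408)
After 3 (propagate distance d=35): x=351/14 (≈25.0714) theta=-2/49 (≈-0.0408)
After 4 (thin lens f=37): x=351/14 (≈25.0714) theta=-2605/3626 (≈-0.7184)
After 5 (propagate distance d=35): x=-19/259 (≈-0.0734) theta=-2605/3626 (≈-0.7184)
After 6 (thin lens f=52): x=-19/259 (≈-0.0734) theta=-67597/94276 (≈-0.7170)
After 7 (propagate distance d=24): x=-407311/23569 (≈-17.2816) theta=-67597/94276 (≈-0.7170)
After 8 (thin lens f=10): x=-407311/23569 (≈-17.2816) theta=68091/67340 (≈1.0112)
After 9 (propagate distance d=35 (to screen)): x=1707215/94276 (≈18.1087) theta=68091/67340 (≈1.0112)
|theta_initial|=0.5000 |theta_final|=68091/67340 (≈1.0112) -> increased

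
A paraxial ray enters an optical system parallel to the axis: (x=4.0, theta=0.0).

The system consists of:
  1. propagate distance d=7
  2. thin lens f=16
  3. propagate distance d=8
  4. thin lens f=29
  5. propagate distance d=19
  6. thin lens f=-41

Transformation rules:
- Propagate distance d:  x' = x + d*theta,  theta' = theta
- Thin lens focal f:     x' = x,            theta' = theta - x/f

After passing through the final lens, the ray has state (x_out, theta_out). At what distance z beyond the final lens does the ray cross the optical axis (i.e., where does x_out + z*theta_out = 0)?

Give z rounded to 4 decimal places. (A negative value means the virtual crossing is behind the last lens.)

Initial: x=4.0000 theta=0.0000
After 1 (propagate distance d=7): x=4.0000 theta=0.0000
After 2 (thin lens f=16): x=4.0000 theta=-0.2500
After 3 (propagate distance d=8): x=2.0000 theta=-0.2500
After 4 (thin lens f=29): x=2.0000 theta=-37/116 (≈-0.3190)
After 5 (propagate distance d=19): x=-471/116 (≈-4.0603) theta=-37/116 (≈-0.3190)
After 6 (thin lens f=-41): x=-471/116 (≈-4.0603) theta=-497/1189 (≈-0.4180)
z_focus = -x_out/theta_out = -(-471/116)/(-497/1189) = -19311/1988 ≈ -9.7138
Rounded to 4 decimal places: z = -9.7138

Answer: -9.7138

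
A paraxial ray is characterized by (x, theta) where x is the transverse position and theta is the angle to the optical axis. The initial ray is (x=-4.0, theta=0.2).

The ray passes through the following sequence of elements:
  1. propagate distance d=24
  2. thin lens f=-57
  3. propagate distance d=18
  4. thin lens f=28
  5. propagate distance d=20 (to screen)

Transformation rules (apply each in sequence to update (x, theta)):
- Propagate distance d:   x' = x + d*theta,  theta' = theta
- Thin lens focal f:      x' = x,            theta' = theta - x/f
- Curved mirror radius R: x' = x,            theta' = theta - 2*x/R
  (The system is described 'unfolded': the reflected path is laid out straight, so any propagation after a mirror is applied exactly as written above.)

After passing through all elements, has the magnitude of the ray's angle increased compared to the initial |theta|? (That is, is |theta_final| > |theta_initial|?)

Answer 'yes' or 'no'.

Answer: no

Derivation:
Initial: x=-4.0000 theta=0.2000
After 1 (propagate distance d=24): x=0.8000 theta=0.2000
After 2 (thin lens f=-57): x=0.8000 theta=61/285 (≈0.2140)
After 3 (propagate distance d=18): x=442/95 (≈4.6526) theta=61/285 (≈0.2140)
After 4 (thin lens f=28): x=442/95 (≈4.6526) theta=191/3990 (≈0.0479)
After 5 (propagate distance d=20 (to screen)): x=11192/1995 (≈5.6100) theta=191/3990 (≈0.0479)
|theta_initial|=0.2000 |theta_final|=191/3990 (≈0.0479) -> not increased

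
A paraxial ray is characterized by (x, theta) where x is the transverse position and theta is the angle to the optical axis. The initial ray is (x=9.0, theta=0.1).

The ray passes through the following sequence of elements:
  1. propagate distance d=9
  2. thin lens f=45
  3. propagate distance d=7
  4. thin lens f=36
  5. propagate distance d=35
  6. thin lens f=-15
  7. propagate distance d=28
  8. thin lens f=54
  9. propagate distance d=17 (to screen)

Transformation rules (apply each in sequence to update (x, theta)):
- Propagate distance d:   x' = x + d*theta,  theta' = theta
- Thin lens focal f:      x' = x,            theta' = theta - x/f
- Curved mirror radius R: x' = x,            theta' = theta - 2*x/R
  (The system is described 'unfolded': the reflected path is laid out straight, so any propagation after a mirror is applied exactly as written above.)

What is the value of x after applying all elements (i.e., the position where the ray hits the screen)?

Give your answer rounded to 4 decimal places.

Answer: -25.6789

Derivation:
Initial: x=9.0000 theta=0.1000
After 1 (propagate distance d=9): x=9.9000 theta=0.1000
After 2 (thin lens f=45): x=9.9000 theta=-0.1200
After 3 (propagate distance d=7): x=9.0600 theta=-0.1200
After 4 (thin lens f=36): x=9.0600 theta=-223/600 (≈-0.3717)
After 5 (propagate distance d=35): x=-2369/600 (≈-3.9483) theta=-223/600 (≈-0.3717)
After 6 (thin lens f=-15): x=-2369/600 (≈-3.9483) theta=-2857/4500 (≈-0.6349)
After 7 (propagate distance d=28): x=-195527/9000 (≈-21.7252) theta=-2857/4500 (≈-0.6349)
After 8 (thin lens f=54): x=-195527/9000 (≈-21.7252) theta=-113029/486000 (≈-0.2326)
After 9 (propagate distance d=17 (to screen)): x=-12479951/486000 (≈-25.6789) theta=-113029/486000 (≈-0.2326)
Rounded to 4 decimal places: x = -25.6789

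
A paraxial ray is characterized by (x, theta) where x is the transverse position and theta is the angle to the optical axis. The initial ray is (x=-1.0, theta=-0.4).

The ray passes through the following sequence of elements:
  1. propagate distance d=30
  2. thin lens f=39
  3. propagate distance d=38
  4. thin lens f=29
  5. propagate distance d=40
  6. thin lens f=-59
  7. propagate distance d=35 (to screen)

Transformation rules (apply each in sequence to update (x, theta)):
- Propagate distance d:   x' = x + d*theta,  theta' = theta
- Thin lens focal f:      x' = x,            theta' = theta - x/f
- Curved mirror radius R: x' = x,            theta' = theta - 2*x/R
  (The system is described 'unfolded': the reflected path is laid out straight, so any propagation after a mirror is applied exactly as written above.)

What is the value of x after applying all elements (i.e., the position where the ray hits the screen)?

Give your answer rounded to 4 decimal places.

Answer: 21.5524

Derivation:
Initial: x=-1.0000 theta=-0.4000
After 1 (propagate distance d=30): x=-13.0000 theta=-0.4000
After 2 (thin lens f=39): x=-13.0000 theta=-1/15 (≈-0.0667)
After 3 (propagate distance d=38): x=-233/15 (≈-15.5333) theta=-1/15 (≈-0.0667)
After 4 (thin lens f=29): x=-233/15 (≈-15.5333) theta=68/145 (≈0.4690)
After 5 (propagate distance d=40): x=1403/435 (≈3.2253) theta=68/145 (≈0.4690)
After 6 (thin lens f=-59): x=1403/435 (≈3.2253) theta=13439/25665 (≈0.5236)
After 7 (propagate distance d=35 (to screen)): x=553142/25665 (≈21.5524) theta=13439/25665 (≈0.5236)
Rounded to 4 decimal places: x = 21.5524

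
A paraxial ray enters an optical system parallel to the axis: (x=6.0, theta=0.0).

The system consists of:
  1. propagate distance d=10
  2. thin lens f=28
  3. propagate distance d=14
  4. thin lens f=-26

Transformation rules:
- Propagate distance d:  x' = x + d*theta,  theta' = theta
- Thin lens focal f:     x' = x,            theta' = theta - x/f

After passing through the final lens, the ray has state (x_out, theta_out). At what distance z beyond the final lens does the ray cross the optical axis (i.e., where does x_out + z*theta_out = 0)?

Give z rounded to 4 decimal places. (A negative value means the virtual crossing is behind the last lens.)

Initial: x=6.0000 theta=0.0000
After 1 (propagate distance d=10): x=6.0000 theta=0.0000
After 2 (thin lens f=28): x=6.0000 theta=-3/14 (≈-0.2143)
After 3 (propagate distance d=14): x=3.0000 theta=-3/14 (≈-0.2143)
After 4 (thin lens f=-26): x=3.0000 theta=-9/91 (≈-0.0989)
z_focus = -x_out/theta_out = -(3.0000)/(-9/91) = 91/3 ≈ 30.3333
Rounded to 4 decimal places: z = 30.3333

Answer: 30.3333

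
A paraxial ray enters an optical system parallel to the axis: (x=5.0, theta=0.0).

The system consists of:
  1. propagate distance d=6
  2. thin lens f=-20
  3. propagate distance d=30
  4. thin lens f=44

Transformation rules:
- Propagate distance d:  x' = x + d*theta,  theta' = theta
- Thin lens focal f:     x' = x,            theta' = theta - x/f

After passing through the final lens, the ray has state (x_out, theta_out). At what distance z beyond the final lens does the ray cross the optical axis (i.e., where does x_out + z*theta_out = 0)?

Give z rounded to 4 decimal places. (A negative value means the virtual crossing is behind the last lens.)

Answer: 366.6667

Derivation:
Initial: x=5.0000 theta=0.0000
After 1 (propagate distance d=6): x=5.0000 theta=0.0000
After 2 (thin lens f=-20): x=5.0000 theta=0.2500
After 3 (propagate distance d=30): x=12.5000 theta=0.2500
After 4 (thin lens f=44): x=12.5000 theta=-3/88 (≈-0.0341)
z_focus = -x_out/theta_out = -(12.5000)/(-3/88) = 1100/3 ≈ 366.6667
Rounded to 4 decimal places: z = 366.6667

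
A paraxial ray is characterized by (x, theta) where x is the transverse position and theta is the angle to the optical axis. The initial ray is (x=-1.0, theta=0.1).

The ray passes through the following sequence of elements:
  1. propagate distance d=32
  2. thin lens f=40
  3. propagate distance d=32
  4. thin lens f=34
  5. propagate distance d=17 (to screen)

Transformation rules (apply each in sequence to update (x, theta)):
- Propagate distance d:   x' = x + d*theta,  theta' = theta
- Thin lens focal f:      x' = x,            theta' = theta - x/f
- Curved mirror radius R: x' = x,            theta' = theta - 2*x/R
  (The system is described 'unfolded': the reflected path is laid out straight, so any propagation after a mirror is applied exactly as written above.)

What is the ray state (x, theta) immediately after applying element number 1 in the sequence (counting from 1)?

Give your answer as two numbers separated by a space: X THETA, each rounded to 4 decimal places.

Initial: x=-1.0000 theta=0.1000
After 1 (propagate distance d=32): x=2.2000 theta=0.1000
Rounded to 4 decimal places: x = 2.2000, theta = 0.1000

Answer: 2.2000 0.1000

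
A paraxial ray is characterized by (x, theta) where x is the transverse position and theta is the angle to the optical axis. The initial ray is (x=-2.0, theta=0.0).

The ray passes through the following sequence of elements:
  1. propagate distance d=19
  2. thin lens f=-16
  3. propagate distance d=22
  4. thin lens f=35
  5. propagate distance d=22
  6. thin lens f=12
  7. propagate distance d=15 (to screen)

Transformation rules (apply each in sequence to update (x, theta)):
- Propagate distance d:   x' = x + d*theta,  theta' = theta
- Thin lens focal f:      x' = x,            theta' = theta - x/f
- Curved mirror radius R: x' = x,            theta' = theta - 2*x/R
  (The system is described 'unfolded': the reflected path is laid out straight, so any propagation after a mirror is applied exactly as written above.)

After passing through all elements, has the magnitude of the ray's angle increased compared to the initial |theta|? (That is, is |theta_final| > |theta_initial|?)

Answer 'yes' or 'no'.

Answer: yes

Derivation:
Initial: x=-2.0000 theta=0.0000
After 1 (propagate distance d=19): x=-2.0000 theta=0.0000
After 2 (thin lens f=-16): x=-2.0000 theta=-0.1250
After 3 (propagate distance d=22): x=-4.7500 theta=-0.1250
After 4 (thin lens f=35): x=-4.7500 theta=3/280 (≈0.0107)
After 5 (propagate distance d=22): x=-158/35 (≈-4.5143) theta=3/280 (≈0.0107)
After 6 (thin lens f=12): x=-158/35 (≈-4.5143) theta=65/168 (≈0.3869)
After 7 (propagate distance d=15 (to screen)): x=361/280 (≈1.2893) theta=65/168 (≈0.3869)
|theta_initial|=0.0000 |theta_final|=65/168 (≈0.3869) -> increased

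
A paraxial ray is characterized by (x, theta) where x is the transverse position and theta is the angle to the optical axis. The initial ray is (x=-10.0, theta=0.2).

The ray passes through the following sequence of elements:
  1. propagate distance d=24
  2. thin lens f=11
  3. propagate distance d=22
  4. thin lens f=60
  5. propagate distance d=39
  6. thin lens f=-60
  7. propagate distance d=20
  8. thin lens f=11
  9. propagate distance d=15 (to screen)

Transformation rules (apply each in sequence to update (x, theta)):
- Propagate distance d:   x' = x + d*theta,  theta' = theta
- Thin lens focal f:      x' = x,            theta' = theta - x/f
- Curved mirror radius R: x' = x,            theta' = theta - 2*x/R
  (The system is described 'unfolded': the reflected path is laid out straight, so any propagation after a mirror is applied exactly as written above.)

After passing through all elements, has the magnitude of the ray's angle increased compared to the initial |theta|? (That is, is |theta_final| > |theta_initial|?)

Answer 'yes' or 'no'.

Initial: x=-10.0000 theta=0.2000
After 1 (propagate distance d=24): x=-5.2000 theta=0.2000
After 2 (thin lens f=11): x=-5.2000 theta=37/55 (≈0.6727)
After 3 (propagate distance d=22): x=9.6000 theta=37/55 (≈0.6727)
After 4 (thin lens f=60): x=9.6000 theta=141/275 (≈0.5127)
After 5 (propagate distance d=39): x=8139/275 (≈29.5964) theta=141/275 (≈0.5127)
After 6 (thin lens f=-60): x=8139/275 (≈29.5964) theta=1.0060
After 7 (propagate distance d=20): x=13672/275 (≈49.7164) theta=1.0060
After 8 (thin lens f=11): x=13672/275 (≈49.7164) theta=-212577/60500 (≈-3.5137)
After 9 (propagate distance d=15 (to screen)): x=-36163/12100 (≈-2.9887) theta=-212577/60500 (≈-3.5137)
|theta_initial|=0.2000 |theta_final|=212577/60500 (≈3.5137) -> increased

Answer: yes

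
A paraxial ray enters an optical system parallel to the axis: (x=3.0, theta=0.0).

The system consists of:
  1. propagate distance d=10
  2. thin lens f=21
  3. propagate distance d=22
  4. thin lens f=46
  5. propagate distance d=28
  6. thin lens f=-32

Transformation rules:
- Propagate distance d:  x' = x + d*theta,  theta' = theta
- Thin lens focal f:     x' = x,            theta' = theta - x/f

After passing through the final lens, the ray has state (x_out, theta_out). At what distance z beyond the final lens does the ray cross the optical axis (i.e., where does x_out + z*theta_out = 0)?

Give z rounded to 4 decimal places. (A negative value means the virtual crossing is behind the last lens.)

Answer: -15.2192

Derivation:
Initial: x=3.0000 theta=0.0000
After 1 (propagate distance d=10): x=3.0000 theta=0.0000
After 2 (thin lens f=21): x=3.0000 theta=-1/7 (≈-0.1429)
After 3 (propagate distance d=22): x=-1/7 (≈-0.1429) theta=-1/7 (≈-0.1429)
After 4 (thin lens f=46): x=-1/7 (≈-0.1429) theta=-45/322 (≈-0.1398)
After 5 (propagate distance d=28): x=-653/161 (≈-4.0559) theta=-45/322 (≈-0.1398)
After 6 (thin lens f=-32): x=-653/161 (≈-4.0559) theta=-1373/5152 (≈-0.2665)
z_focus = -x_out/theta_out = -(-653/161)/(-1373/5152) = -20896/1373 ≈ -15.2192
Rounded to 4 decimal places: z = -15.2192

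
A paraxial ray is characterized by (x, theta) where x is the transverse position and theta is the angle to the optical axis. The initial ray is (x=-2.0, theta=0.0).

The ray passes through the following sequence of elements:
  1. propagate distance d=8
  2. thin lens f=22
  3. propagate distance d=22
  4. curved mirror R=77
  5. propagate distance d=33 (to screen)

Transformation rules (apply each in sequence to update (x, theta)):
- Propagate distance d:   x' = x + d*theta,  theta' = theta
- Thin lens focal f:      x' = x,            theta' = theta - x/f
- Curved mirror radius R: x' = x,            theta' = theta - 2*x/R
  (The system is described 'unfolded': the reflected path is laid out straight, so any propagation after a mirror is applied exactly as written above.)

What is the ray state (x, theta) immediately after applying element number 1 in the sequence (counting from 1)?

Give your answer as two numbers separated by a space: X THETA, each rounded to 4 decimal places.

Initial: x=-2.0000 theta=0.0000
After 1 (propagate distance d=8): x=-2.0000 theta=0.0000
Rounded to 4 decimal places: x = -2.0000, theta = 0.0000

Answer: -2.0000 0.0000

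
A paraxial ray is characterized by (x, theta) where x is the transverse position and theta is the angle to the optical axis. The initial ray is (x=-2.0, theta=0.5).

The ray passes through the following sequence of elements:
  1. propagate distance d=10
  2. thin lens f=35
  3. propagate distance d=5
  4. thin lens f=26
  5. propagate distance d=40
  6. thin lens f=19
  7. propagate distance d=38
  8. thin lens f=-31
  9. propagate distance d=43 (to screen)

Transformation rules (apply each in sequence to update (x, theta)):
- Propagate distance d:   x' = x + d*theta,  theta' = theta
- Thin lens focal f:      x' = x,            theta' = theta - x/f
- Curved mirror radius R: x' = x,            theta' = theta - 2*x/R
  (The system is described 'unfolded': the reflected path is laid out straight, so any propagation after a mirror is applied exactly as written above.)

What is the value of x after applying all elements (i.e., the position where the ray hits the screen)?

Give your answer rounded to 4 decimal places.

Initial: x=-2.0000 theta=0.5000
After 1 (propagate distance d=10): x=3.0000 theta=0.5000
After 2 (thin lens f=35): x=3.0000 theta=29/70 (≈0.4143)
After 3 (propagate distance d=5): x=71/14 (≈5.0714) theta=29/70 (≈0.4143)
After 4 (thin lens f=26): x=71/14 (≈5.0714) theta=57/260 (≈0.2192)
After 5 (propagate distance d=40): x=2519/182 (≈13.8407) theta=57/260 (≈0.2192)
After 6 (thin lens f=19): x=2519/182 (≈13.8407) theta=-17609/34580 (≈-0.5092)
After 7 (propagate distance d=38): x=-2507/455 (≈-5.5099) theta=-17609/34580 (≈-0.5092)
After 8 (thin lens f=-31): x=-2507/455 (≈-5.5099) theta=-56647/82460 (≈-0.6870)
After 9 (propagate distance d=43 (to screen)): x=-7514433/214396 (≈-35.0493) theta=-56647/82460 (≈-0.6870)
Rounded to 4 decimal places: x = -35.0493

Answer: -35.0493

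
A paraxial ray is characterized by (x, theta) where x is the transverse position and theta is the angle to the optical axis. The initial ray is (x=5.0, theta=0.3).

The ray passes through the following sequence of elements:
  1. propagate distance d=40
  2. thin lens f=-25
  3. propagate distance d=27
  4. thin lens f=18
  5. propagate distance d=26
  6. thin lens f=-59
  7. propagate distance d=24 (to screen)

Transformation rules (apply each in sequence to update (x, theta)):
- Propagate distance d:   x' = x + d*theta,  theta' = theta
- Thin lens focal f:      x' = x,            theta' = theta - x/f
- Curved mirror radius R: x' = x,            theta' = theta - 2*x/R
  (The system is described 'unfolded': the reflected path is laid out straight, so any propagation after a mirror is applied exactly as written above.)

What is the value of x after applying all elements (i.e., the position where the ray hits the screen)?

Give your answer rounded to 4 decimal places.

Initial: x=5.0000 theta=0.3000
After 1 (propagate distance d=40): x=17.0000 theta=0.3000
After 2 (thin lens f=-25): x=17.0000 theta=0.9800
After 3 (propagate distance d=27): x=43.4600 theta=0.9800
After 4 (thin lens f=18): x=43.4600 theta=-1291/900 (≈-1.4344)
After 5 (propagate distance d=26): x=1387/225 (≈6.1644) theta=-1291/900 (≈-1.4344)
After 6 (thin lens f=-59): x=1387/225 (≈6.1644) theta=-70621/53100 (≈-1.3300)
After 7 (propagate distance d=24 (to screen)): x=-341893/13275 (≈-25.7547) theta=-70621/53100 (≈-1.3300)
Rounded to 4 decimal places: x = -25.7547

Answer: -25.7547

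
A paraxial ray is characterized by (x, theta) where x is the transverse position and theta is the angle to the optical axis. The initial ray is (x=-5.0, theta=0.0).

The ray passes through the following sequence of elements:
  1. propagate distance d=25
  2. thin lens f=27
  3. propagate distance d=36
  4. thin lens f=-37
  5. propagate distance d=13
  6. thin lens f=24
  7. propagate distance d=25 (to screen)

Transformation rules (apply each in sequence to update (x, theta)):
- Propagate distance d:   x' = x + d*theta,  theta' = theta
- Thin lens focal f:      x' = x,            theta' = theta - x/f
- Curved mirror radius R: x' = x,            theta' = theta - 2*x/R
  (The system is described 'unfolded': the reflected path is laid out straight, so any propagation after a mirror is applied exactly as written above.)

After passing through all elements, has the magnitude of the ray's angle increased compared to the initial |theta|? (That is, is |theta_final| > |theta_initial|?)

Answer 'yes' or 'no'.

Initial: x=-5.0000 theta=0.0000
After 1 (propagate distance d=25): x=-5.0000 theta=0.0000
After 2 (thin lens f=27): x=-5.0000 theta=5/27 (≈0.1852)
After 3 (propagate distance d=36): x=5/3 (≈1.6667) theta=5/27 (≈0.1852)
After 4 (thin lens f=-37): x=5/3 (≈1.6667) theta=230/999 (≈0.2302)
After 5 (propagate distance d=13): x=4655/999 (≈4.6597) theta=230/999 (≈0.2302)
After 6 (thin lens f=24): x=4655/999 (≈4.6597) theta=865/23976 (≈0.0361)
After 7 (propagate distance d=25 (to screen)): x=133345/23976 (≈5.5616) theta=865/23976 (≈0.0361)
|theta_initial|=0.0000 |theta_final|=865/23976 (≈0.0361) -> increased

Answer: yes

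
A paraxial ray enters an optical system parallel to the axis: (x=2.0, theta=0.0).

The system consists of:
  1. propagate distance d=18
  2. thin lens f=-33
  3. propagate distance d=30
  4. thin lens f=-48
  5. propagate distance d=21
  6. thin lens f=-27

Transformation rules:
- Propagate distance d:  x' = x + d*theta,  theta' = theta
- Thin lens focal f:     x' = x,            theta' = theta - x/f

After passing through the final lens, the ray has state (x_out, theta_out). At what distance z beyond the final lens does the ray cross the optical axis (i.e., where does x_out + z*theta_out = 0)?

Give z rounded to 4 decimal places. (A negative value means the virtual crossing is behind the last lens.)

Answer: -17.3114

Derivation:
Initial: x=2.0000 theta=0.0000
After 1 (propagate distance d=18): x=2.0000 theta=0.0000
After 2 (thin lens f=-33): x=2.0000 theta=2/33 (≈0.0606)
After 3 (propagate distance d=30): x=42/11 (≈3.8182) theta=2/33 (≈0.0606)
After 4 (thin lens f=-48): x=42/11 (≈3.8182) theta=37/264 (≈0.1402)
After 5 (propagate distance d=21): x=595/88 (≈6.7614) theta=37/264 (≈0.1402)
After 6 (thin lens f=-27): x=595/88 (≈6.7614) theta=116/297 (≈0.3906)
z_focus = -x_out/theta_out = -(595/88)/(116/297) = -16065/928 ≈ -17.3114
Rounded to 4 decimal places: z = -17.3114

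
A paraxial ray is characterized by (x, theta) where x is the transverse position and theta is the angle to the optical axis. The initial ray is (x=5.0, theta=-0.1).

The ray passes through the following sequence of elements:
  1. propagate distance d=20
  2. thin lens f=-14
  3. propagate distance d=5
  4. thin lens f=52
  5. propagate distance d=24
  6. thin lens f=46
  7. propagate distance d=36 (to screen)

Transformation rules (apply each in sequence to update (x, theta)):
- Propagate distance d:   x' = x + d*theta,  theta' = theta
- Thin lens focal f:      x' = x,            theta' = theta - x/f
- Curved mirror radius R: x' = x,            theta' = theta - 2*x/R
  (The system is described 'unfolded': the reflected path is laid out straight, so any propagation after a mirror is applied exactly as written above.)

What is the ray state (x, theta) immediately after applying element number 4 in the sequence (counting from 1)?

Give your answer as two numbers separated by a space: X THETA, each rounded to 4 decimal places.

Answer: 3.5714 0.0456

Derivation:
Initial: x=5.0000 theta=-0.1000
After 1 (propagate distance d=20): x=3.0000 theta=-0.1000
After 2 (thin lens f=-14): x=3.0000 theta=4/35 (≈0.1143)
After 3 (propagate distance d=5): x=25/7 (≈3.5714) theta=4/35 (≈0.1143)
After 4 (thin lens f=52): x=25/7 (≈3.5714) theta=83/1820 (≈0.0456)
Rounded to 4 decimal places: x = 3.5714, theta = 0.0456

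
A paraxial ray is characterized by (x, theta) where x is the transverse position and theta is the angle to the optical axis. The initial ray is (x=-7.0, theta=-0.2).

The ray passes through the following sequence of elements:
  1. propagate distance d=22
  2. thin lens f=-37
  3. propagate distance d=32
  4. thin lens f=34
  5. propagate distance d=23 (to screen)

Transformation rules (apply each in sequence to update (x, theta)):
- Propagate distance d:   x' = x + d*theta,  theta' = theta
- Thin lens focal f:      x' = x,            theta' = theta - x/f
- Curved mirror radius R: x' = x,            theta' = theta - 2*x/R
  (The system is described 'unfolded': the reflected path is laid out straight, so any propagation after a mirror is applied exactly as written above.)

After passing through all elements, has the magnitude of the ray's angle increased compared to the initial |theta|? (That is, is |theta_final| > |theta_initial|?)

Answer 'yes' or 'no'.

Answer: yes

Derivation:
Initial: x=-7.0000 theta=-0.2000
After 1 (propagate distance d=22): x=-11.4000 theta=-0.2000
After 2 (thin lens f=-37): x=-11.4000 theta=-94/185 (≈-0.5081)
After 3 (propagate distance d=32): x=-5117/185 (≈-27.6595) theta=-94/185 (≈-0.5081)
After 4 (thin lens f=34): x=-5117/185 (≈-27.6595) theta=113/370 (≈0.3054)
After 5 (propagate distance d=23 (to screen)): x=-1527/74 (≈-20.6351) theta=113/370 (≈0.3054)
|theta_initial|=0.2000 |theta_final|=113/370 (≈0.3054) -> increased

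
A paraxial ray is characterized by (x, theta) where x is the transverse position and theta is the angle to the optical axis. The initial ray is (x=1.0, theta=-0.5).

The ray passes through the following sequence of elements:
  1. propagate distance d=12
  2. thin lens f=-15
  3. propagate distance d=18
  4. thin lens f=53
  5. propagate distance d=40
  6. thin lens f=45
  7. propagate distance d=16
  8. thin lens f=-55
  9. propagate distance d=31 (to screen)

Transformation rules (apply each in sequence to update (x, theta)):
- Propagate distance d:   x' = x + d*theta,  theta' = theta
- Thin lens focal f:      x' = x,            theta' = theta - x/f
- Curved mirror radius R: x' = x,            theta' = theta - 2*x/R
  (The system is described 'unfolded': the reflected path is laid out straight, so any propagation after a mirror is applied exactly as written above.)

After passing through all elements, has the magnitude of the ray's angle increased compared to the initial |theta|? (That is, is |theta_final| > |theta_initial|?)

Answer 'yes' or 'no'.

Answer: no

Derivation:
Initial: x=1.0000 theta=-0.5000
After 1 (propagate distance d=12): x=-5.0000 theta=-0.5000
After 2 (thin lens f=-15): x=-5.0000 theta=-5/6 (≈-0.8333)
After 3 (propagate distance d=18): x=-20.0000 theta=-5/6 (≈-0.8333)
After 4 (thin lens f=53): x=-20.0000 theta=-145/318 (≈-0.4560)
After 5 (propagate distance d=40): x=-6080/159 (≈-38.2390) theta=-145/318 (≈-0.4560)
After 6 (thin lens f=45): x=-6080/159 (≈-38.2390) theta=1127/2862 (≈0.3938)
After 7 (propagate distance d=16): x=-45704/1431 (≈-31.9385) theta=1127/2862 (≈0.3938)
After 8 (thin lens f=-55): x=-45704/1431 (≈-31.9385) theta=-29423/157410 (≈-0.1869)
After 9 (propagate distance d=31 (to screen)): x=-1979851/52470 (≈-37.7330) theta=-29423/157410 (≈-0.1869)
|theta_initial|=0.5000 |theta_final|=29423/157410 (≈0.1869) -> not increased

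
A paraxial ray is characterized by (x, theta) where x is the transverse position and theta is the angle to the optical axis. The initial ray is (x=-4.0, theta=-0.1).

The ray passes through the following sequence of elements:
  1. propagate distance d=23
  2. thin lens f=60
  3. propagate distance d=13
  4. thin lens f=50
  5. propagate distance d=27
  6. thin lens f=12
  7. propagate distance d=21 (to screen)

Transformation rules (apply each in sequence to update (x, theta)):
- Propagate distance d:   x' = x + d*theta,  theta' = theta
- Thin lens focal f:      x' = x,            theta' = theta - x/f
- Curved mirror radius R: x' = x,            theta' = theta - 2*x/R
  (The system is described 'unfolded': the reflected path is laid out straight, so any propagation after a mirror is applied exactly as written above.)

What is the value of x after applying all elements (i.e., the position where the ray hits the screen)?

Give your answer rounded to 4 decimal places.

Initial: x=-4.0000 theta=-0.1000
After 1 (propagate distance d=23): x=-6.3000 theta=-0.1000
After 2 (thin lens f=60): x=-6.3000 theta=0.0050
After 3 (propagate distance d=13): x=-6.2350 theta=0.0050
After 4 (thin lens f=50): x=-6.2350 theta=0.1297
After 5 (propagate distance d=27): x=-2.7331 theta=0.1297
After 6 (thin lens f=12): x=-2.7331 theta=8579/24000 (≈0.3575)
After 7 (propagate distance d=21 (to screen)): x=190941/40000 (≈4.7735) theta=8579/24000 (≈0.3575)
Rounded to 4 decimal places: x = 4.7735

Answer: 4.7735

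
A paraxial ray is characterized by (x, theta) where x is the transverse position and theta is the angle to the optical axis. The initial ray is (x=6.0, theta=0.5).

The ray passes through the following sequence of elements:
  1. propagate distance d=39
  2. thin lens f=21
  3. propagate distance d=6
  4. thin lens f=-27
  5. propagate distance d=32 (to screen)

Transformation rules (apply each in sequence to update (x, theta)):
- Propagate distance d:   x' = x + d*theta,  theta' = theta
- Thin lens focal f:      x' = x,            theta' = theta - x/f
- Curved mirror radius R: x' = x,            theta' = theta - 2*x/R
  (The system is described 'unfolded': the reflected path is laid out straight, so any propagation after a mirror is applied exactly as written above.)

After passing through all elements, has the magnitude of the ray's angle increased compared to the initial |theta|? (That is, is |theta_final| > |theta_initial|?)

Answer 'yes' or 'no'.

Answer: no

Derivation:
Initial: x=6.0000 theta=0.5000
After 1 (propagate distance d=39): x=25.5000 theta=0.5000
After 2 (thin lens f=21): x=25.5000 theta=-5/7 (≈-0.7143)
After 3 (propagate distance d=6): x=297/14 (≈21.2143) theta=-5/7 (≈-0.7143)
After 4 (thin lens f=-27): x=297/14 (≈21.2143) theta=1/14 (≈0.0714)
After 5 (propagate distance d=32 (to screen)): x=23.5000 theta=1/14 (≈0.0714)
|theta_initial|=0.5000 |theta_final|=1/14 (≈0.0714) -> not increased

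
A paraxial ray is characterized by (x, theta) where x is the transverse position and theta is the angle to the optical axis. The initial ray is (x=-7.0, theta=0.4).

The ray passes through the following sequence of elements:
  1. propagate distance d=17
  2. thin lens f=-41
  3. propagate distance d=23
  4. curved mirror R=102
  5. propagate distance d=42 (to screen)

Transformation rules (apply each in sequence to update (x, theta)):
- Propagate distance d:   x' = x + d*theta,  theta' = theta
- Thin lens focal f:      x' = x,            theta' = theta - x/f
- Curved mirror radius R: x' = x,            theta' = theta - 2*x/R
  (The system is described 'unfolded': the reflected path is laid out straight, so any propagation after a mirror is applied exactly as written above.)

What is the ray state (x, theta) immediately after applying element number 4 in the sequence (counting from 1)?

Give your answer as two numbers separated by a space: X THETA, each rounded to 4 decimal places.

Initial: x=-7.0000 theta=0.4000
After 1 (propagate distance d=17): x=-0.2000 theta=0.4000
After 2 (thin lens f=-41): x=-0.2000 theta=81/205 (≈0.3951)
After 3 (propagate distance d=23): x=1822/205 (≈8.8878) theta=81/205 (≈0.3951)
After 4 (curved mirror R=102): x=1822/205 (≈8.8878) theta=2309/10455 (≈0.2209)
Rounded to 4 decimal places: x = 8.8878, theta = 0.2209

Answer: 8.8878 0.2209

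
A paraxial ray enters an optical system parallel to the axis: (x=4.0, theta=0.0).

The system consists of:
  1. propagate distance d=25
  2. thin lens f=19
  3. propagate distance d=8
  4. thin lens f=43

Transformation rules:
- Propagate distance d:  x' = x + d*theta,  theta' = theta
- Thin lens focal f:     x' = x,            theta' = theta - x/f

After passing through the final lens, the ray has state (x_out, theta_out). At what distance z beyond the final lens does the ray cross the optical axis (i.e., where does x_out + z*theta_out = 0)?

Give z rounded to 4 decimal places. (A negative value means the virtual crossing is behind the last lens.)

Initial: x=4.0000 theta=0.0000
After 1 (propagate distance d=25): x=4.0000 theta=0.0000
After 2 (thin lens f=19): x=4.0000 theta=-4/19 (≈-0.2105)
After 3 (propagate distance d=8): x=44/19 (≈2.3158) theta=-4/19 (≈-0.2105)
After 4 (thin lens f=43): x=44/19 (≈2.3158) theta=-216/817 (≈-0.2644)
z_focus = -x_out/theta_out = -(44/19)/(-216/817) = 473/54 ≈ 8.7593
Rounded to 4 decimal places: z = 8.7593

Answer: 8.7593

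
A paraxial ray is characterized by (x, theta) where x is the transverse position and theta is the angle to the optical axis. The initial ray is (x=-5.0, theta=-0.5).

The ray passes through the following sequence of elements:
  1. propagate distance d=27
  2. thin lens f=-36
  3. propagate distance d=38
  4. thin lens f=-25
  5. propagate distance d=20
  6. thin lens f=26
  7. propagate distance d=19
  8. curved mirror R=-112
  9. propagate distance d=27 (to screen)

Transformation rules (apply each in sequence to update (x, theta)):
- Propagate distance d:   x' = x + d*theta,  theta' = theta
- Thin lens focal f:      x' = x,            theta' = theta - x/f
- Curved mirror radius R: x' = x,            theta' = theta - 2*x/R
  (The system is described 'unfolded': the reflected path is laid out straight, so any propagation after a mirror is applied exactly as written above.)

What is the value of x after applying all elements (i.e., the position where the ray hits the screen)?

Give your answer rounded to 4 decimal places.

Answer: -103.1517

Derivation:
Initial: x=-5.0000 theta=-0.5000
After 1 (propagate distance d=27): x=-18.5000 theta=-0.5000
After 2 (thin lens f=-36): x=-18.5000 theta=-73/72 (≈-1.0139)
After 3 (propagate distance d=38): x=-2053/36 (≈-57.0278) theta=-73/72 (≈-1.0139)
After 4 (thin lens f=-25): x=-2053/36 (≈-57.0278) theta=-3.2950
After 5 (propagate distance d=20): x=-22127/180 (≈-122.9278) theta=-3.2950
After 6 (thin lens f=26): x=-22127/180 (≈-122.9278) theta=8383/5850 (≈1.4330)
After 7 (propagate distance d=19): x=-1119701/11700 (≈-95.7009) theta=8383/5850 (≈1.4330)
After 8 (curved mirror R=-112): x=-1119701/11700 (≈-95.7009) theta=-36161/131040 (≈-0.2760)
After 9 (propagate distance d=27 (to screen)): x=-67584991/655200 (≈-103.1517) theta=-36161/131040 (≈-0.2760)
Rounded to 4 decimal places: x = -103.1517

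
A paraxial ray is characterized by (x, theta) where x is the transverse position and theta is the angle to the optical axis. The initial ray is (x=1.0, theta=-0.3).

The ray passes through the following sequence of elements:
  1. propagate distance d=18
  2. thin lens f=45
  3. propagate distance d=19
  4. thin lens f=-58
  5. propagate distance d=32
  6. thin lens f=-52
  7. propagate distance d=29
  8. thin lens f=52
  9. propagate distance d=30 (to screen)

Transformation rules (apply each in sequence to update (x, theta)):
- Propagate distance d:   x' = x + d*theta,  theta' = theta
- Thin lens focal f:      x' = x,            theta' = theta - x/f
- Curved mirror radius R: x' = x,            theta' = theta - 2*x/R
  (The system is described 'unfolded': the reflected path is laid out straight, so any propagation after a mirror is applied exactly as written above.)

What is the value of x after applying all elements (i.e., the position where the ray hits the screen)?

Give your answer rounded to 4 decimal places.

Answer: -38.3598

Derivation:
Initial: x=1.0000 theta=-0.3000
After 1 (propagate distance d=18): x=-4.4000 theta=-0.3000
After 2 (thin lens f=45): x=-4.4000 theta=-91/450 (≈-0.2022)
After 3 (propagate distance d=19): x=-3709/450 (≈-8.2422) theta=-91/450 (≈-0.2022)
After 4 (thin lens f=-58): x=-3709/450 (≈-8.2422) theta=-8987/26100 (≈-0.3443)
After 5 (propagate distance d=32): x=-251353/13050 (≈-19.2608) theta=-8987/26100 (≈-0.3443)
After 6 (thin lens f=-52): x=-251353/13050 (≈-19.2608) theta=-97003/135720 (≈-0.7147)
After 7 (propagate distance d=29): x=-27135791/678600 (≈-39.9879) theta=-97003/135720 (≈-0.7147)
After 8 (thin lens f=52): x=-27135791/678600 (≈-39.9879) theta=212779/3920800 (≈0.0543)
After 9 (propagate distance d=30 (to screen)): x=-676805401/17643600 (≈-38.3598) theta=212779/3920800 (≈0.0543)
Rounded to 4 decimal places: x = -38.3598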